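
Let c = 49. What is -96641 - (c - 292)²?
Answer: -155690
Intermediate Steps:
-96641 - (c - 292)² = -96641 - (49 - 292)² = -96641 - 1*(-243)² = -96641 - 1*59049 = -96641 - 59049 = -155690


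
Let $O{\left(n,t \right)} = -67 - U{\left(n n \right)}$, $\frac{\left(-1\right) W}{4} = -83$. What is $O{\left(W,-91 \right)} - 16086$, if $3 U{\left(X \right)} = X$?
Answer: $- \frac{158683}{3} \approx -52894.0$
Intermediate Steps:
$W = 332$ ($W = \left(-4\right) \left(-83\right) = 332$)
$U{\left(X \right)} = \frac{X}{3}$
$O{\left(n,t \right)} = -67 - \frac{n^{2}}{3}$ ($O{\left(n,t \right)} = -67 - \frac{n n}{3} = -67 - \frac{n^{2}}{3}$)
$O{\left(W,-91 \right)} - 16086 = \left(-67 - \frac{332^{2}}{3}\right) - 16086 = \left(-67 - \frac{110224}{3}\right) - 16086 = - \frac{110425}{3} - 16086 = - \frac{158683}{3}$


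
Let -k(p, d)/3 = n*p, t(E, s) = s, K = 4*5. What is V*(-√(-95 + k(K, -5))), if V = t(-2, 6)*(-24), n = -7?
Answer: 720*√13 ≈ 2596.0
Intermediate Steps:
K = 20
k(p, d) = 21*p (k(p, d) = -(-21)*p = 21*p)
V = -144 (V = 6*(-24) = -144)
V*(-√(-95 + k(K, -5))) = -(-144)*√(-95 + 21*20) = -(-144)*√(-95 + 420) = -(-144)*√325 = -(-144)*5*√13 = -(-720)*√13 = 720*√13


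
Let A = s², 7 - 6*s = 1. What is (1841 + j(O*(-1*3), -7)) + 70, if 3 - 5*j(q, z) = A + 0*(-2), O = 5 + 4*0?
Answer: 9557/5 ≈ 1911.4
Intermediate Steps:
O = 5 (O = 5 + 0 = 5)
s = 1 (s = 7/6 - ⅙*1 = 7/6 - ⅙ = 1)
A = 1 (A = 1² = 1)
j(q, z) = ⅖ (j(q, z) = ⅗ - (1 + 0*(-2))/5 = ⅗ - (1 + 0)/5 = ⅗ - ⅕*1 = ⅗ - ⅕ = ⅖)
(1841 + j(O*(-1*3), -7)) + 70 = (1841 + ⅖) + 70 = 9207/5 + 70 = 9557/5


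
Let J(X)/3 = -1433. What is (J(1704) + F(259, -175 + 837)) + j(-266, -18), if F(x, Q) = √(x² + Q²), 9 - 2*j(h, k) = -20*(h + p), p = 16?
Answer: -13589/2 + 5*√20213 ≈ -6083.6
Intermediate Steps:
J(X) = -4299 (J(X) = 3*(-1433) = -4299)
j(h, k) = 329/2 + 10*h (j(h, k) = 9/2 - (-10)*(h + 16) = 9/2 - (-10)*(16 + h) = 9/2 - (-320 - 20*h)/2 = 9/2 + (160 + 10*h) = 329/2 + 10*h)
F(x, Q) = √(Q² + x²)
(J(1704) + F(259, -175 + 837)) + j(-266, -18) = (-4299 + √((-175 + 837)² + 259²)) + (329/2 + 10*(-266)) = (-4299 + √(662² + 67081)) + (329/2 - 2660) = (-4299 + √(438244 + 67081)) - 4991/2 = (-4299 + √505325) - 4991/2 = (-4299 + 5*√20213) - 4991/2 = -13589/2 + 5*√20213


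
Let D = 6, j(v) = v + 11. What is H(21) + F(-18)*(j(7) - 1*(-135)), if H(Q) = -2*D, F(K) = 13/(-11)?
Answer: -2121/11 ≈ -192.82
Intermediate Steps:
j(v) = 11 + v
F(K) = -13/11 (F(K) = 13*(-1/11) = -13/11)
H(Q) = -12 (H(Q) = -2*6 = -12)
H(21) + F(-18)*(j(7) - 1*(-135)) = -12 - 13*((11 + 7) - 1*(-135))/11 = -12 - 13*(18 + 135)/11 = -12 - 13/11*153 = -12 - 1989/11 = -2121/11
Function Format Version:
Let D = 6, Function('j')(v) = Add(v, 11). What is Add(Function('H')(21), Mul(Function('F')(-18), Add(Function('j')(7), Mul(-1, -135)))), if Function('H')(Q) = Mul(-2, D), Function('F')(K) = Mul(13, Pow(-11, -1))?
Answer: Rational(-2121, 11) ≈ -192.82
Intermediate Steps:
Function('j')(v) = Add(11, v)
Function('F')(K) = Rational(-13, 11) (Function('F')(K) = Mul(13, Rational(-1, 11)) = Rational(-13, 11))
Function('H')(Q) = -12 (Function('H')(Q) = Mul(-2, 6) = -12)
Add(Function('H')(21), Mul(Function('F')(-18), Add(Function('j')(7), Mul(-1, -135)))) = Add(-12, Mul(Rational(-13, 11), Add(Add(11, 7), Mul(-1, -135)))) = Add(-12, Mul(Rational(-13, 11), Add(18, 135))) = Add(-12, Mul(Rational(-13, 11), 153)) = Add(-12, Rational(-1989, 11)) = Rational(-2121, 11)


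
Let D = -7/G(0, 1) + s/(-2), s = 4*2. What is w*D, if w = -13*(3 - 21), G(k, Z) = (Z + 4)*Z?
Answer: -6318/5 ≈ -1263.6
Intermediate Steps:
s = 8
G(k, Z) = Z*(4 + Z) (G(k, Z) = (4 + Z)*Z = Z*(4 + Z))
D = -27/5 (D = -7/(4 + 1) + 8/(-2) = -7/(1*5) + 8*(-1/2) = -7/5 - 4 = -27/5 ≈ -5.4000)
w = 234 (w = -13*(-18) = 234)
w*D = 234*(-27/5) = -6318/5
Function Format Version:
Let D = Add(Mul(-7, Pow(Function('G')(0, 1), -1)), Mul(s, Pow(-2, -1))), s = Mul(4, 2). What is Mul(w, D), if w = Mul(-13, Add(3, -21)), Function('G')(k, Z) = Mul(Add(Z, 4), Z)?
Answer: Rational(-6318, 5) ≈ -1263.6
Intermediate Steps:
s = 8
Function('G')(k, Z) = Mul(Z, Add(4, Z)) (Function('G')(k, Z) = Mul(Add(4, Z), Z) = Mul(Z, Add(4, Z)))
D = Rational(-27, 5) (D = Add(Mul(-7, Pow(Mul(1, Add(4, 1)), -1)), Mul(8, Pow(-2, -1))) = Add(Mul(-7, Pow(Mul(1, 5), -1)), Mul(8, Rational(-1, 2))) = Add(Mul(-7, Pow(5, -1)), -4) = Add(Mul(-7, Rational(1, 5)), -4) = Add(Rational(-7, 5), -4) = Rational(-27, 5) ≈ -5.4000)
w = 234 (w = Mul(-13, -18) = 234)
Mul(w, D) = Mul(234, Rational(-27, 5)) = Rational(-6318, 5)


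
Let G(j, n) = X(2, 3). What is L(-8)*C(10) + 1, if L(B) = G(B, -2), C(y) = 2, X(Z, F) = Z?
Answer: 5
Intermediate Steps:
G(j, n) = 2
L(B) = 2
L(-8)*C(10) + 1 = 2*2 + 1 = 4 + 1 = 5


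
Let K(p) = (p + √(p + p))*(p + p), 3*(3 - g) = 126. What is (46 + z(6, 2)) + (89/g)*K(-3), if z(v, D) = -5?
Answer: -1/13 + 178*I*√6/13 ≈ -0.076923 + 33.539*I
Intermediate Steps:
g = -39 (g = 3 - ⅓*126 = 3 - 42 = -39)
K(p) = 2*p*(p + √2*√p) (K(p) = (p + √(2*p))*(2*p) = (p + √2*√p)*(2*p) = 2*p*(p + √2*√p))
(46 + z(6, 2)) + (89/g)*K(-3) = (46 - 5) + (89/(-39))*(2*(-3)² + 2*√2*(-3)^(3/2)) = 41 + (89*(-1/39))*(2*9 + 2*√2*(-3*I*√3)) = 41 - 89*(18 - 6*I*√6)/39 = 41 + (-534/13 + 178*I*√6/13) = -1/13 + 178*I*√6/13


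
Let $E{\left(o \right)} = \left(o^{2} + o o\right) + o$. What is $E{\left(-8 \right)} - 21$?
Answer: $99$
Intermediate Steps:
$E{\left(o \right)} = o + 2 o^{2}$ ($E{\left(o \right)} = \left(o^{2} + o^{2}\right) + o = 2 o^{2} + o = o + 2 o^{2}$)
$E{\left(-8 \right)} - 21 = - 8 \left(1 + 2 \left(-8\right)\right) - 21 = - 8 \left(1 - 16\right) - 21 = \left(-8\right) \left(-15\right) - 21 = 120 - 21 = 99$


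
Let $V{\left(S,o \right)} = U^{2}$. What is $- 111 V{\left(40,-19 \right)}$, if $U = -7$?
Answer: $-5439$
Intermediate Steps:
$V{\left(S,o \right)} = 49$ ($V{\left(S,o \right)} = \left(-7\right)^{2} = 49$)
$- 111 V{\left(40,-19 \right)} = \left(-111\right) 49 = -5439$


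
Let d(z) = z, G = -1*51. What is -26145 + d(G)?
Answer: -26196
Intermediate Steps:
G = -51
-26145 + d(G) = -26145 - 51 = -26196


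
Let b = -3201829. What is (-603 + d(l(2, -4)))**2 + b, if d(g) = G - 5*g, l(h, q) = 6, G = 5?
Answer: -2807445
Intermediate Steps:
d(g) = 5 - 5*g
(-603 + d(l(2, -4)))**2 + b = (-603 + (5 - 5*6))**2 - 3201829 = (-603 + (5 - 30))**2 - 3201829 = (-603 - 25)**2 - 3201829 = (-628)**2 - 3201829 = 394384 - 3201829 = -2807445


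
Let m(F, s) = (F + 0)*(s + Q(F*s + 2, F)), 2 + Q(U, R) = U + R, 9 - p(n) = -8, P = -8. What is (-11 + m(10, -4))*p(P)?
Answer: -5967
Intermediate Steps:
p(n) = 17 (p(n) = 9 - 1*(-8) = 9 + 8 = 17)
Q(U, R) = -2 + R + U (Q(U, R) = -2 + (U + R) = -2 + (R + U) = -2 + R + U)
m(F, s) = F*(F + s + F*s) (m(F, s) = (F + 0)*(s + (-2 + F + (F*s + 2))) = F*(s + (-2 + F + (2 + F*s))) = F*(s + (F + F*s)) = F*(F + s + F*s))
(-11 + m(10, -4))*p(P) = (-11 + 10*(10 - 4 + 10*(-4)))*17 = (-11 + 10*(10 - 4 - 40))*17 = (-11 + 10*(-34))*17 = (-11 - 340)*17 = -351*17 = -5967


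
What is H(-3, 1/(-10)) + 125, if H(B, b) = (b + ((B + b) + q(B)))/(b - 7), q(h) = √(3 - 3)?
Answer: 8907/71 ≈ 125.45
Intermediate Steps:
q(h) = 0 (q(h) = √0 = 0)
H(B, b) = (B + 2*b)/(-7 + b) (H(B, b) = (b + ((B + b) + 0))/(b - 7) = (b + (B + b))/(-7 + b) = (B + 2*b)/(-7 + b))
H(-3, 1/(-10)) + 125 = (-3 + 2/(-10))/(-7 + 1/(-10)) + 125 = (-3 + 2*(-⅒))/(-7 - ⅒) + 125 = (-3 - ⅕)/(-71/10) + 125 = -10/71*(-16/5) + 125 = 32/71 + 125 = 8907/71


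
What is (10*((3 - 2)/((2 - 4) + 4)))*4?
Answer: 20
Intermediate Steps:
(10*((3 - 2)/((2 - 4) + 4)))*4 = (10*(1/(-2 + 4)))*4 = (10*(1/2))*4 = (10*(1*(½)))*4 = (10*(½))*4 = 5*4 = 20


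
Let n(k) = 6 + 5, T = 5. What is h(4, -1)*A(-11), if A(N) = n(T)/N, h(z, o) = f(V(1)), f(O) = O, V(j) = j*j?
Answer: -1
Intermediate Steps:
V(j) = j²
n(k) = 11
h(z, o) = 1 (h(z, o) = 1² = 1)
A(N) = 11/N
h(4, -1)*A(-11) = 1*(11/(-11)) = 1*(11*(-1/11)) = 1*(-1) = -1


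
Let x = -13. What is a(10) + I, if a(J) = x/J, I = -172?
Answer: -1733/10 ≈ -173.30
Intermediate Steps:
a(J) = -13/J
a(10) + I = -13/10 - 172 = -1733/10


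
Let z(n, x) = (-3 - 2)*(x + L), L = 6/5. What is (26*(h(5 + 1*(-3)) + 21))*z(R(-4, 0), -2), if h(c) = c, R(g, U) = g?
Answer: 2392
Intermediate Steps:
L = 6/5 (L = 6*(⅕) = 6/5 ≈ 1.2000)
z(n, x) = -6 - 5*x (z(n, x) = (-3 - 2)*(x + 6/5) = -5*(6/5 + x) = -6 - 5*x)
(26*(h(5 + 1*(-3)) + 21))*z(R(-4, 0), -2) = (26*((5 + 1*(-3)) + 21))*(-6 - 5*(-2)) = (26*((5 - 3) + 21))*(-6 + 10) = (26*(2 + 21))*4 = (26*23)*4 = 598*4 = 2392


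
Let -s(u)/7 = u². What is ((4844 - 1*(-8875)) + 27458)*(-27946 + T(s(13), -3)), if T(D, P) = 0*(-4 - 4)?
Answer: -1150732442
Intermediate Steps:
s(u) = -7*u²
T(D, P) = 0 (T(D, P) = 0*(-8) = 0)
((4844 - 1*(-8875)) + 27458)*(-27946 + T(s(13), -3)) = ((4844 - 1*(-8875)) + 27458)*(-27946 + 0) = ((4844 + 8875) + 27458)*(-27946) = (13719 + 27458)*(-27946) = 41177*(-27946) = -1150732442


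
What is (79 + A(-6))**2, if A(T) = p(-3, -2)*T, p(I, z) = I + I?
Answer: 13225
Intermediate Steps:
p(I, z) = 2*I
A(T) = -6*T (A(T) = (2*(-3))*T = -6*T)
(79 + A(-6))**2 = (79 - 6*(-6))**2 = (79 + 36)**2 = 115**2 = 13225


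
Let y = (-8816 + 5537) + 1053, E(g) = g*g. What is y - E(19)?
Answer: -2587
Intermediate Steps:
E(g) = g²
y = -2226 (y = -3279 + 1053 = -2226)
y - E(19) = -2226 - 1*19² = -2226 - 1*361 = -2226 - 361 = -2587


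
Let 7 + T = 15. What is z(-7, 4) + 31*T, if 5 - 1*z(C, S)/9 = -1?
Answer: 302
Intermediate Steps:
T = 8 (T = -7 + 15 = 8)
z(C, S) = 54 (z(C, S) = 45 - 9*(-1) = 45 + 9 = 54)
z(-7, 4) + 31*T = 54 + 31*8 = 54 + 248 = 302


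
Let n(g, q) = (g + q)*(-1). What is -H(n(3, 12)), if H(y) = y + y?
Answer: 30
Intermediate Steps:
n(g, q) = -g - q
H(y) = 2*y
-H(n(3, 12)) = -2*(-1*3 - 1*12) = -2*(-3 - 12) = -2*(-15) = -1*(-30) = 30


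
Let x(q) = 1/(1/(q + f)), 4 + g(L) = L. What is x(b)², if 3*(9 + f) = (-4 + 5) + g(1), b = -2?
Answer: 1225/9 ≈ 136.11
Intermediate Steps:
g(L) = -4 + L
f = -29/3 (f = -9 + ((-4 + 5) + (-4 + 1))/3 = -9 + (1 - 3)/3 = -9 + (⅓)*(-2) = -9 - ⅔ = -29/3 ≈ -9.6667)
x(q) = -29/3 + q (x(q) = 1/(1/(q - 29/3)) = 1/(1/(-29/3 + q)) = -29/3 + q)
x(b)² = (-29/3 - 2)² = (-35/3)² = 1225/9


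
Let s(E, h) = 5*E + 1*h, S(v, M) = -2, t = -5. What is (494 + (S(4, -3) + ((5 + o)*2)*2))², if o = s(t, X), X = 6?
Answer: 190096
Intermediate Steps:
s(E, h) = h + 5*E (s(E, h) = 5*E + h = h + 5*E)
o = -19 (o = 6 + 5*(-5) = 6 - 25 = -19)
(494 + (S(4, -3) + ((5 + o)*2)*2))² = (494 + (-2 + ((5 - 19)*2)*2))² = (494 + (-2 - 14*2*2))² = (494 + (-2 - 28*2))² = (494 + (-2 - 56))² = (494 - 58)² = 436² = 190096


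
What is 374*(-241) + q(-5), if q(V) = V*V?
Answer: -90109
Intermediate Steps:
q(V) = V²
374*(-241) + q(-5) = 374*(-241) + (-5)² = -90134 + 25 = -90109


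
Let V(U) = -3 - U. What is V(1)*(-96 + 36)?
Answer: 240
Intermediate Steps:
V(1)*(-96 + 36) = (-3 - 1*1)*(-96 + 36) = (-3 - 1)*(-60) = -4*(-60) = 240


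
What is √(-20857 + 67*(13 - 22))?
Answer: 2*I*√5365 ≈ 146.49*I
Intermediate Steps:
√(-20857 + 67*(13 - 22)) = √(-20857 + 67*(-9)) = √(-20857 - 603) = √(-21460) = 2*I*√5365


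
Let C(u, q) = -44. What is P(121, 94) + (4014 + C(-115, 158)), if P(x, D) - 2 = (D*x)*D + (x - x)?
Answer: 1073128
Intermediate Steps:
P(x, D) = 2 + x*D² (P(x, D) = 2 + ((D*x)*D + (x - x)) = 2 + (x*D² + 0) = 2 + x*D²)
P(121, 94) + (4014 + C(-115, 158)) = (2 + 121*94²) + (4014 - 44) = (2 + 121*8836) + 3970 = (2 + 1069156) + 3970 = 1069158 + 3970 = 1073128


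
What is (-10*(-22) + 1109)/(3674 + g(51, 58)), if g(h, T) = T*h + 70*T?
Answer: 443/3564 ≈ 0.12430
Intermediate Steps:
g(h, T) = 70*T + T*h
(-10*(-22) + 1109)/(3674 + g(51, 58)) = (-10*(-22) + 1109)/(3674 + 58*(70 + 51)) = (220 + 1109)/(3674 + 58*121) = 1329/(3674 + 7018) = 1329/10692 = 1329*(1/10692) = 443/3564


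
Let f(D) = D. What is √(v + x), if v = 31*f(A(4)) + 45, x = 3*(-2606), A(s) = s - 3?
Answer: 7*I*√158 ≈ 87.989*I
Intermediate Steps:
A(s) = -3 + s
x = -7818
v = 76 (v = 31*(-3 + 4) + 45 = 31*1 + 45 = 31 + 45 = 76)
√(v + x) = √(76 - 7818) = √(-7742) = 7*I*√158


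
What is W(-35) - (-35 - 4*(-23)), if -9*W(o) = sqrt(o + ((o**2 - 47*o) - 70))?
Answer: -57 - sqrt(2765)/9 ≈ -62.843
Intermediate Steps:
W(o) = -sqrt(-70 + o**2 - 46*o)/9 (W(o) = -sqrt(o + ((o**2 - 47*o) - 70))/9 = -sqrt(o + (-70 + o**2 - 47*o))/9 = -sqrt(-70 + o**2 - 46*o)/9)
W(-35) - (-35 - 4*(-23)) = -sqrt(-70 + (-35)**2 - 46*(-35))/9 - (-35 - 4*(-23)) = -sqrt(-70 + 1225 + 1610)/9 - (-35 + 92) = -sqrt(2765)/9 - 1*57 = -sqrt(2765)/9 - 57 = -57 - sqrt(2765)/9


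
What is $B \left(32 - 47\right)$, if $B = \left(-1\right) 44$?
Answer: $660$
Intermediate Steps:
$B = -44$
$B \left(32 - 47\right) = - 44 \left(32 - 47\right) = \left(-44\right) \left(-15\right) = 660$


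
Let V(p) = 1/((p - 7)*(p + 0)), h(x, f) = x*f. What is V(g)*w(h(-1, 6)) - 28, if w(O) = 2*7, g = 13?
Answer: -1085/39 ≈ -27.821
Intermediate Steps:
h(x, f) = f*x
V(p) = 1/(p*(-7 + p)) (V(p) = 1/((-7 + p)*p) = 1/(p*(-7 + p)))
w(O) = 14
V(g)*w(h(-1, 6)) - 28 = (1/(13*(-7 + 13)))*14 - 28 = ((1/13)/6)*14 - 28 = ((1/13)*(⅙))*14 - 28 = (1/78)*14 - 28 = 7/39 - 28 = -1085/39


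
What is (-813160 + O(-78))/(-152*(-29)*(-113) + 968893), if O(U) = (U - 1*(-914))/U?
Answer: -31713658/18360771 ≈ -1.7273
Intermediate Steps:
O(U) = (914 + U)/U (O(U) = (U + 914)/U = (914 + U)/U)
(-813160 + O(-78))/(-152*(-29)*(-113) + 968893) = (-813160 + (914 - 78)/(-78))/(-152*(-29)*(-113) + 968893) = (-813160 - 1/78*836)/(4408*(-113) + 968893) = (-813160 - 418/39)/(-498104 + 968893) = -31713658/39/470789 = -31713658/39*1/470789 = -31713658/18360771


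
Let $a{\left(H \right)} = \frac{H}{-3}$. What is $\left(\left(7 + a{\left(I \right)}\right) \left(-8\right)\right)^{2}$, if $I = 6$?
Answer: $1600$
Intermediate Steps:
$a{\left(H \right)} = - \frac{H}{3}$ ($a{\left(H \right)} = H \left(- \frac{1}{3}\right) = - \frac{H}{3}$)
$\left(\left(7 + a{\left(I \right)}\right) \left(-8\right)\right)^{2} = \left(\left(7 - 2\right) \left(-8\right)\right)^{2} = \left(5 \left(-8\right)\right)^{2} = \left(-40\right)^{2} = 1600$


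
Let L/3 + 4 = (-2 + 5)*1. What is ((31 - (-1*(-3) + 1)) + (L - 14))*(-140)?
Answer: -1400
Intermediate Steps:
L = -3 (L = -12 + 3*((-2 + 5)*1) = -12 + 3*(3*1) = -12 + 3*3 = -12 + 9 = -3)
((31 - (-1*(-3) + 1)) + (L - 14))*(-140) = ((31 - (-1*(-3) + 1)) + (-3 - 14))*(-140) = ((31 - (3 + 1)) - 17)*(-140) = ((31 - 1*4) - 17)*(-140) = ((31 - 4) - 17)*(-140) = (27 - 17)*(-140) = 10*(-140) = -1400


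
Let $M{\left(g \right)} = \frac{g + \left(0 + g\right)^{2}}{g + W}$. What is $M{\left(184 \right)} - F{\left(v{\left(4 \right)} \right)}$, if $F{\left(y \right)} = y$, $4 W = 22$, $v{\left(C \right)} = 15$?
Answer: $\frac{62395}{379} \approx 164.63$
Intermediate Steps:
$W = \frac{11}{2}$ ($W = \frac{1}{4} \cdot 22 = \frac{11}{2} \approx 5.5$)
$M{\left(g \right)} = \frac{g + g^{2}}{\frac{11}{2} + g}$ ($M{\left(g \right)} = \frac{g + \left(0 + g\right)^{2}}{g + \frac{11}{2}} = \frac{g + g^{2}}{\frac{11}{2} + g}$)
$M{\left(184 \right)} - F{\left(v{\left(4 \right)} \right)} = 2 \cdot 184 \frac{1}{11 + 2 \cdot 184} \left(1 + 184\right) - 15 = 2 \cdot 184 \frac{1}{11 + 368} \cdot 185 - 15 = 2 \cdot 184 \cdot \frac{1}{379} \cdot 185 - 15 = \frac{68080}{379} - 15 = \frac{62395}{379}$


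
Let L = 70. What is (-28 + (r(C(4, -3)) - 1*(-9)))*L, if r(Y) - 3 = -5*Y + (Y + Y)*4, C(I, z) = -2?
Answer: -1540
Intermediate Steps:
r(Y) = 3 + 3*Y (r(Y) = 3 + (-5*Y + (Y + Y)*4) = 3 + (-5*Y + (2*Y)*4) = 3 + (-5*Y + 8*Y) = 3 + 3*Y)
(-28 + (r(C(4, -3)) - 1*(-9)))*L = (-28 + ((3 + 3*(-2)) - 1*(-9)))*70 = (-28 + ((3 - 6) + 9))*70 = (-28 + (-3 + 9))*70 = (-28 + 6)*70 = -22*70 = -1540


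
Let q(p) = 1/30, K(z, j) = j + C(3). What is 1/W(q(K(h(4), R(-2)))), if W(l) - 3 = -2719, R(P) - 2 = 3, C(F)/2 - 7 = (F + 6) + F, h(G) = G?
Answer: -1/2716 ≈ -0.00036819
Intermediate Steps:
C(F) = 26 + 4*F (C(F) = 14 + 2*((F + 6) + F) = 14 + 2*((6 + F) + F) = 14 + 2*(6 + 2*F) = 14 + (12 + 4*F) = 26 + 4*F)
R(P) = 5 (R(P) = 2 + 3 = 5)
K(z, j) = 38 + j (K(z, j) = j + (26 + 4*3) = j + (26 + 12) = j + 38 = 38 + j)
q(p) = 1/30
W(l) = -2716 (W(l) = 3 - 2719 = -2716)
1/W(q(K(h(4), R(-2)))) = 1/(-2716) = -1/2716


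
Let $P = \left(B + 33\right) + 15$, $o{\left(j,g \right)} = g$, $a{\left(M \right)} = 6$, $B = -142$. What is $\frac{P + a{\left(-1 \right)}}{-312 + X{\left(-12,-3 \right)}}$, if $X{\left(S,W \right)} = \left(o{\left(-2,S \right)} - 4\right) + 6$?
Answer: $\frac{44}{161} \approx 0.27329$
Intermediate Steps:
$P = -94$ ($P = \left(-142 + 33\right) + 15 = -109 + 15 = -94$)
$X{\left(S,W \right)} = 2 + S$ ($X{\left(S,W \right)} = \left(S - 4\right) + 6 = \left(-4 + S\right) + 6 = 2 + S$)
$\frac{P + a{\left(-1 \right)}}{-312 + X{\left(-12,-3 \right)}} = \frac{-94 + 6}{-312 + \left(2 - 12\right)} = - \frac{88}{-312 - 10} = - \frac{88}{-322} = \left(-88\right) \left(- \frac{1}{322}\right) = \frac{44}{161}$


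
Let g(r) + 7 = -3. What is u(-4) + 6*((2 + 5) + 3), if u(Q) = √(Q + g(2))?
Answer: 60 + I*√14 ≈ 60.0 + 3.7417*I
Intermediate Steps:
g(r) = -10 (g(r) = -7 - 3 = -10)
u(Q) = √(-10 + Q) (u(Q) = √(Q - 10) = √(-10 + Q))
u(-4) + 6*((2 + 5) + 3) = √(-10 - 4) + 6*((2 + 5) + 3) = √(-14) + 6*(7 + 3) = I*√14 + 6*10 = I*√14 + 60 = 60 + I*√14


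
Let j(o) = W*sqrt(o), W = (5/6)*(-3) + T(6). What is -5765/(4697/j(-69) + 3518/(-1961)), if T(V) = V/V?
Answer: 2469814526187/33936428492716 + 62477883581883*I*sqrt(69)/33936428492716 ≈ 0.072778 + 15.293*I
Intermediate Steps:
T(V) = 1
W = -3/2 (W = (5/6)*(-3) + 1 = -5/2 + 1 = -3/2 ≈ -1.5000)
j(o) = -3*sqrt(o)/2
-5765/(4697/j(-69) + 3518/(-1961)) = -5765/(4697/((-3*I*sqrt(69)/2)) + 3518/(-1961)) = -5765/(4697/((-3*I*sqrt(69)/2)) + 3518*(-1/1961)) = -5765/(4697/((-3*I*sqrt(69)/2)) - 3518/1961) = -5765/(4697*(2*I*sqrt(69)/207) - 3518/1961) = -5765/(9394*I*sqrt(69)/207 - 3518/1961) = -5765/(-3518/1961 + 9394*I*sqrt(69)/207)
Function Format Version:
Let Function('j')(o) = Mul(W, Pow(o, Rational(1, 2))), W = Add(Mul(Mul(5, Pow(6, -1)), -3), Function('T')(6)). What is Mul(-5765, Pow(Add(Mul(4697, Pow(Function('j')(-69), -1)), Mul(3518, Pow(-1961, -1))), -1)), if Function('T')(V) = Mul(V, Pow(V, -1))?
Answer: Add(Rational(2469814526187, 33936428492716), Mul(Rational(62477883581883, 33936428492716), I, Pow(69, Rational(1, 2)))) ≈ Add(0.072778, Mul(15.293, I))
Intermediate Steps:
Function('T')(V) = 1
W = Rational(-3, 2) (W = Add(Mul(Mul(5, Pow(6, -1)), -3), 1) = Add(Mul(Mul(5, Rational(1, 6)), -3), 1) = Add(Mul(Rational(5, 6), -3), 1) = Add(Rational(-5, 2), 1) = Rational(-3, 2) ≈ -1.5000)
Function('j')(o) = Mul(Rational(-3, 2), Pow(o, Rational(1, 2)))
Mul(-5765, Pow(Add(Mul(4697, Pow(Function('j')(-69), -1)), Mul(3518, Pow(-1961, -1))), -1)) = Mul(-5765, Pow(Add(Mul(4697, Pow(Mul(Rational(-3, 2), Pow(-69, Rational(1, 2))), -1)), Mul(3518, Pow(-1961, -1))), -1)) = Mul(-5765, Pow(Add(Mul(4697, Pow(Mul(Rational(-3, 2), Mul(I, Pow(69, Rational(1, 2)))), -1)), Mul(3518, Rational(-1, 1961))), -1)) = Mul(-5765, Pow(Add(Mul(4697, Pow(Mul(Rational(-3, 2), I, Pow(69, Rational(1, 2))), -1)), Rational(-3518, 1961)), -1)) = Mul(-5765, Pow(Add(Mul(4697, Mul(Rational(2, 207), I, Pow(69, Rational(1, 2)))), Rational(-3518, 1961)), -1)) = Mul(-5765, Pow(Add(Mul(Rational(9394, 207), I, Pow(69, Rational(1, 2))), Rational(-3518, 1961)), -1)) = Mul(-5765, Pow(Add(Rational(-3518, 1961), Mul(Rational(9394, 207), I, Pow(69, Rational(1, 2)))), -1))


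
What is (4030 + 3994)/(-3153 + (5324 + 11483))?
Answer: 4012/6827 ≈ 0.58767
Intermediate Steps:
(4030 + 3994)/(-3153 + (5324 + 11483)) = 8024/(-3153 + 16807) = 8024/13654 = 8024*(1/13654) = 4012/6827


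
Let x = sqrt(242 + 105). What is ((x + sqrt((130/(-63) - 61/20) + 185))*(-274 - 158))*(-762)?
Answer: 329184*sqrt(347) + 54864*sqrt(7932995)/35 ≈ 1.0547e+7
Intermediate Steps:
x = sqrt(347) ≈ 18.628
((x + sqrt((130/(-63) - 61/20) + 185))*(-274 - 158))*(-762) = ((sqrt(347) + sqrt((130/(-63) - 61/20) + 185))*(-274 - 158))*(-762) = ((sqrt(347) + sqrt((130*(-1/63) - 61*1/20) + 185))*(-432))*(-762) = ((sqrt(347) + sqrt((-130/63 - 61/20) + 185))*(-432))*(-762) = ((sqrt(347) + sqrt(-6443/1260 + 185))*(-432))*(-762) = ((sqrt(347) + sqrt(226657/1260))*(-432))*(-762) = ((sqrt(347) + sqrt(7932995)/210)*(-432))*(-762) = (-432*sqrt(347) - 72*sqrt(7932995)/35)*(-762) = 329184*sqrt(347) + 54864*sqrt(7932995)/35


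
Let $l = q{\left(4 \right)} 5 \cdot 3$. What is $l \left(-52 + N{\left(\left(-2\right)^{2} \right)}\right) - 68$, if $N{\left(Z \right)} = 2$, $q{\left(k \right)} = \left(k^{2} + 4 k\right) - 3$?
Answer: $-21818$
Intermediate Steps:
$q{\left(k \right)} = -3 + k^{2} + 4 k$
$l = 435$ ($l = \left(-3 + 4^{2} + 4 \cdot 4\right) 5 \cdot 3 = \left(-3 + 16 + 16\right) 5 \cdot 3 = 29 \cdot 5 \cdot 3 = 145 \cdot 3 = 435$)
$l \left(-52 + N{\left(\left(-2\right)^{2} \right)}\right) - 68 = 435 \left(-52 + 2\right) - 68 = 435 \left(-50\right) - 68 = -21750 - 68 = -21818$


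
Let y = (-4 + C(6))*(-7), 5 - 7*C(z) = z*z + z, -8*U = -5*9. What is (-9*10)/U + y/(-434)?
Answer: -7009/434 ≈ -16.150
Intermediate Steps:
U = 45/8 (U = -(-5)*9/8 = -⅛*(-45) = 45/8 ≈ 5.6250)
C(z) = 5/7 - z/7 - z²/7 (C(z) = 5/7 - (z*z + z)/7 = 5/7 - (z² + z)/7 = 5/7 - (z + z²)/7 = 5/7 + (-z/7 - z²/7) = 5/7 - z/7 - z²/7)
y = 65 (y = (-4 + (5/7 - ⅐*6 - ⅐*6²))*(-7) = (-4 + (5/7 - 6/7 - ⅐*36))*(-7) = (-4 + (5/7 - 6/7 - 36/7))*(-7) = (-4 - 37/7)*(-7) = -65/7*(-7) = 65)
(-9*10)/U + y/(-434) = (-9*10)/(45/8) + 65/(-434) = -90*8/45 + 65*(-1/434) = -16 - 65/434 = -7009/434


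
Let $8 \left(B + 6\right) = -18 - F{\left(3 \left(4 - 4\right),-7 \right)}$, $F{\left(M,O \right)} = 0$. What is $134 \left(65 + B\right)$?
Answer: $\frac{15209}{2} \approx 7604.5$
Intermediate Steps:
$B = - \frac{33}{4}$ ($B = -6 + \frac{-18 - 0}{8} = -6 + \frac{-18 + 0}{8} = -6 + \frac{1}{8} \left(-18\right) = -6 - \frac{9}{4} = - \frac{33}{4} \approx -8.25$)
$134 \left(65 + B\right) = 134 \left(65 - \frac{33}{4}\right) = 134 \cdot \frac{227}{4} = \frac{15209}{2}$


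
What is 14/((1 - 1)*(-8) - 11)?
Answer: -14/11 ≈ -1.2727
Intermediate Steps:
14/((1 - 1)*(-8) - 11) = 14/(0*(-8) - 11) = 14/(0 - 11) = 14/(-11) = -1/11*14 = -14/11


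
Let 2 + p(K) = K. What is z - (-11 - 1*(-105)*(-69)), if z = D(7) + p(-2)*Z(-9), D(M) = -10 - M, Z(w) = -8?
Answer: 7271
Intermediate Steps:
p(K) = -2 + K
z = 15 (z = (-10 - 1*7) + (-2 - 2)*(-8) = (-10 - 7) - 4*(-8) = -17 + 32 = 15)
z - (-11 - 1*(-105)*(-69)) = 15 - (-11 - 1*(-105)*(-69)) = 15 - (-11 + 105*(-69)) = 15 - (-11 - 7245) = 15 - 1*(-7256) = 15 + 7256 = 7271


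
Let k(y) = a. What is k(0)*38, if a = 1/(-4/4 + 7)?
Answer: 19/3 ≈ 6.3333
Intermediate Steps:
a = ⅙ (a = 1/(-4*¼ + 7) = 1/(-1 + 7) = 1/6 = ⅙ ≈ 0.16667)
k(y) = ⅙
k(0)*38 = (⅙)*38 = 19/3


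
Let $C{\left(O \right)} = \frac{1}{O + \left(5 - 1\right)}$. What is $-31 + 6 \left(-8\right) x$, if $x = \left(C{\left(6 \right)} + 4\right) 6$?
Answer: $- \frac{6059}{5} \approx -1211.8$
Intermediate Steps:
$C{\left(O \right)} = \frac{1}{4 + O}$ ($C{\left(O \right)} = \frac{1}{O + 4} = \frac{1}{4 + O}$)
$x = \frac{123}{5}$ ($x = \left(\frac{1}{4 + 6} + 4\right) 6 = \left(\frac{1}{10} + 4\right) 6 = \frac{41}{10} \cdot 6 = \frac{123}{5} \approx 24.6$)
$-31 + 6 \left(-8\right) x = -31 + 6 \left(-8\right) \frac{123}{5} = -31 - \frac{5904}{5} = - \frac{6059}{5}$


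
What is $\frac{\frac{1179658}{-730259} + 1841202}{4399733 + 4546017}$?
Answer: $\frac{134455315166}{653271444925} \approx 0.20582$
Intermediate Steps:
$\frac{\frac{1179658}{-730259} + 1841202}{4399733 + 4546017} = \frac{1179658 \left(- \frac{1}{730259}\right) + 1841202}{8945750} = \left(- \frac{1179658}{730259} + 1841202\right) \frac{1}{8945750} = \frac{1344553151660}{730259} \cdot \frac{1}{8945750} = \frac{134455315166}{653271444925}$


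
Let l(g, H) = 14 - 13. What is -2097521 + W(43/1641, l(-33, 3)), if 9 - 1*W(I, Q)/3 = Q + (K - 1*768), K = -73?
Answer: -2094974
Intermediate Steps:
l(g, H) = 1
W(I, Q) = 2550 - 3*Q (W(I, Q) = 27 - 3*(Q + (-73 - 1*768)) = 27 - 3*(Q + (-73 - 768)) = 27 - 3*(Q - 841) = 27 - 3*(-841 + Q) = 27 + (2523 - 3*Q) = 2550 - 3*Q)
-2097521 + W(43/1641, l(-33, 3)) = -2097521 + (2550 - 3*1) = -2097521 + (2550 - 3) = -2097521 + 2547 = -2094974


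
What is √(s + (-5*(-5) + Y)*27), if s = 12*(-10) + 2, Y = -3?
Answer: 2*√119 ≈ 21.817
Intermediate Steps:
s = -118 (s = -120 + 2 = -118)
√(s + (-5*(-5) + Y)*27) = √(-118 + (-5*(-5) - 3)*27) = √(-118 + (25 - 3)*27) = √(-118 + 22*27) = √(-118 + 594) = √476 = 2*√119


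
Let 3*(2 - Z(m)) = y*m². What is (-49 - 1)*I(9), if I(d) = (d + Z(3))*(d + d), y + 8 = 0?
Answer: -31500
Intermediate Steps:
y = -8 (y = -8 + 0 = -8)
Z(m) = 2 + 8*m²/3 (Z(m) = 2 - (-8)*m²/3 = 2 + 8*m²/3)
I(d) = 2*d*(26 + d) (I(d) = (d + (2 + (8/3)*3²))*(d + d) = (d + (2 + (8/3)*9))*(2*d) = (d + (2 + 24))*(2*d) = (d + 26)*(2*d) = (26 + d)*(2*d) = 2*d*(26 + d))
(-49 - 1)*I(9) = (-49 - 1)*(2*9*(26 + 9)) = -100*9*35 = -50*630 = -31500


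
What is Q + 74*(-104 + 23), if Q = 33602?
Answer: 27608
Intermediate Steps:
Q + 74*(-104 + 23) = 33602 + 74*(-104 + 23) = 33602 + 74*(-81) = 33602 - 5994 = 27608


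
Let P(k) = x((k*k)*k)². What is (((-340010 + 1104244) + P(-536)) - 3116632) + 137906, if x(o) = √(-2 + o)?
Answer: -156205150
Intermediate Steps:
P(k) = -2 + k³ (P(k) = (√(-2 + (k*k)*k))² = (√(-2 + k²*k))² = (√(-2 + k³))² = -2 + k³)
(((-340010 + 1104244) + P(-536)) - 3116632) + 137906 = (((-340010 + 1104244) + (-2 + (-536)³)) - 3116632) + 137906 = ((764234 + (-2 - 153990656)) - 3116632) + 137906 = ((764234 - 153990658) - 3116632) + 137906 = (-153226424 - 3116632) + 137906 = -156343056 + 137906 = -156205150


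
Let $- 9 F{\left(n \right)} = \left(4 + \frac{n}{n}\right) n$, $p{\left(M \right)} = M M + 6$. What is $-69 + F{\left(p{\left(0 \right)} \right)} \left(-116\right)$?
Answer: $\frac{953}{3} \approx 317.67$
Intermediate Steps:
$p{\left(M \right)} = 6 + M^{2}$ ($p{\left(M \right)} = M^{2} + 6 = 6 + M^{2}$)
$F{\left(n \right)} = - \frac{5 n}{9}$ ($F{\left(n \right)} = - \frac{\left(4 + \frac{n}{n}\right) n}{9} = - \frac{\left(4 + 1\right) n}{9} = - \frac{5 n}{9}$)
$-69 + F{\left(p{\left(0 \right)} \right)} \left(-116\right) = -69 + - \frac{5 \left(6 + 0^{2}\right)}{9} \left(-116\right) = -69 + - \frac{5 \left(6 + 0\right)}{9} \left(-116\right) = -69 + \left(- \frac{5}{9}\right) 6 \left(-116\right) = -69 - - \frac{1160}{3} = -69 + \frac{1160}{3} = \frac{953}{3}$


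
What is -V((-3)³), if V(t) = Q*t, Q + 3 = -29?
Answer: -864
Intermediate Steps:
Q = -32 (Q = -3 - 29 = -32)
V(t) = -32*t
-V((-3)³) = -(-32)*(-3)³ = -(-32)*(-27) = -1*864 = -864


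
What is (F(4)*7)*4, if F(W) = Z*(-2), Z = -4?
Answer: 224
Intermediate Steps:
F(W) = 8 (F(W) = -4*(-2) = 8)
(F(4)*7)*4 = (8*7)*4 = 56*4 = 224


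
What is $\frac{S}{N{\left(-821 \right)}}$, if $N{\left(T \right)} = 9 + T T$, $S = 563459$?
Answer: $\frac{43343}{51850} \approx 0.83593$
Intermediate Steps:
$N{\left(T \right)} = 9 + T^{2}$
$\frac{S}{N{\left(-821 \right)}} = \frac{563459}{9 + \left(-821\right)^{2}} = \frac{563459}{9 + 674041} = \frac{563459}{674050} = 563459 \cdot \frac{1}{674050} = \frac{43343}{51850}$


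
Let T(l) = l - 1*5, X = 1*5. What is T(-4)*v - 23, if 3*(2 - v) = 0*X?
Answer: -41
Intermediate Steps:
X = 5
T(l) = -5 + l (T(l) = l - 5 = -5 + l)
v = 2 (v = 2 - 0*5 = 2 - 1/3*0 = 2 + 0 = 2)
T(-4)*v - 23 = (-5 - 4)*2 - 23 = -9*2 - 23 = -18 - 23 = -41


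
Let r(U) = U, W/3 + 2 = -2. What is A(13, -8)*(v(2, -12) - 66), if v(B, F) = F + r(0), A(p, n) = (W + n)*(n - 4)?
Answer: -18720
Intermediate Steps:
W = -12 (W = -6 + 3*(-2) = -6 - 6 = -12)
A(p, n) = (-12 + n)*(-4 + n) (A(p, n) = (-12 + n)*(n - 4) = (-12 + n)*(-4 + n))
v(B, F) = F (v(B, F) = F + 0 = F)
A(13, -8)*(v(2, -12) - 66) = (48 + (-8)² - 16*(-8))*(-12 - 66) = (48 + 64 + 128)*(-78) = 240*(-78) = -18720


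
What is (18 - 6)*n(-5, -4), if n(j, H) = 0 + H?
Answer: -48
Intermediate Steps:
n(j, H) = H
(18 - 6)*n(-5, -4) = (18 - 6)*(-4) = 12*(-4) = -48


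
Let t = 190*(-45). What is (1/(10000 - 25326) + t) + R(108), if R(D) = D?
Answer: -129382093/15326 ≈ -8442.0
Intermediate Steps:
t = -8550
(1/(10000 - 25326) + t) + R(108) = (1/(10000 - 25326) - 8550) + 108 = (1/(-15326) - 8550) + 108 = (-1/15326 - 8550) + 108 = -131037301/15326 + 108 = -129382093/15326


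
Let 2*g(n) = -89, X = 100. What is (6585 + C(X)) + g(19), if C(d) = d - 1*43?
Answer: 13195/2 ≈ 6597.5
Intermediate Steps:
g(n) = -89/2 (g(n) = (1/2)*(-89) = -89/2)
C(d) = -43 + d (C(d) = d - 43 = -43 + d)
(6585 + C(X)) + g(19) = (6585 + (-43 + 100)) - 89/2 = (6585 + 57) - 89/2 = 6642 - 89/2 = 13195/2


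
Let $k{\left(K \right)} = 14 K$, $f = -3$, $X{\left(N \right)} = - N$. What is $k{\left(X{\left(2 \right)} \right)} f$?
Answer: $84$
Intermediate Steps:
$k{\left(X{\left(2 \right)} \right)} f = 14 \left(\left(-1\right) 2\right) \left(-3\right) = 14 \left(-2\right) \left(-3\right) = \left(-28\right) \left(-3\right) = 84$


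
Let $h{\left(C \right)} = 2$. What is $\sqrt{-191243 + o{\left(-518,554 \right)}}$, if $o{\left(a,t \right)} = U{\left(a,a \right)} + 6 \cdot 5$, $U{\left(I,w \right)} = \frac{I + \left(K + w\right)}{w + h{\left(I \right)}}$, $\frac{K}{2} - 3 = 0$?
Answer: $\frac{i \sqrt{12727769262}}{258} \approx 437.28 i$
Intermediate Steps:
$K = 6$ ($K = 6 + 2 \cdot 0 = 6 + 0 = 6$)
$U{\left(I,w \right)} = \frac{6 + I + w}{2 + w}$ ($U{\left(I,w \right)} = \frac{I + \left(6 + w\right)}{w + 2} = \frac{6 + I + w}{2 + w}$)
$o{\left(a,t \right)} = 30 + \frac{6 + 2 a}{2 + a}$ ($o{\left(a,t \right)} = \frac{6 + a + a}{2 + a} + 6 \cdot 5 = \frac{6 + 2 a}{2 + a} + 30 = 30 + \frac{6 + 2 a}{2 + a}$)
$\sqrt{-191243 + o{\left(-518,554 \right)}} = \sqrt{-191243 + \frac{2 \left(33 + 16 \left(-518\right)\right)}{2 - 518}} = \sqrt{-191243 + \frac{2 \left(33 - 8288\right)}{-516}} = \sqrt{-191243 + 2 \left(- \frac{1}{516}\right) \left(-8255\right)} = \sqrt{-191243 + \frac{8255}{258}} = \sqrt{- \frac{49332439}{258}} = \frac{i \sqrt{12727769262}}{258}$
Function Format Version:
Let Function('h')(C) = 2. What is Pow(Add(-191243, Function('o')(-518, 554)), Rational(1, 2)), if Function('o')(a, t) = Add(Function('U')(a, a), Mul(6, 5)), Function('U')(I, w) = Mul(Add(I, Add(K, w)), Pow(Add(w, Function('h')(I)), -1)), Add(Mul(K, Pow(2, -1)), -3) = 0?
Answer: Mul(Rational(1, 258), I, Pow(12727769262, Rational(1, 2))) ≈ Mul(437.28, I)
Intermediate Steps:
K = 6 (K = Add(6, Mul(2, 0)) = Add(6, 0) = 6)
Function('U')(I, w) = Mul(Pow(Add(2, w), -1), Add(6, I, w)) (Function('U')(I, w) = Mul(Add(I, Add(6, w)), Pow(Add(w, 2), -1)) = Mul(Add(6, I, w), Pow(Add(2, w), -1)) = Mul(Pow(Add(2, w), -1), Add(6, I, w)))
Function('o')(a, t) = Add(30, Mul(Pow(Add(2, a), -1), Add(6, Mul(2, a)))) (Function('o')(a, t) = Add(Mul(Pow(Add(2, a), -1), Add(6, a, a)), Mul(6, 5)) = Add(Mul(Pow(Add(2, a), -1), Add(6, Mul(2, a))), 30) = Add(30, Mul(Pow(Add(2, a), -1), Add(6, Mul(2, a)))))
Pow(Add(-191243, Function('o')(-518, 554)), Rational(1, 2)) = Pow(Add(-191243, Mul(2, Pow(Add(2, -518), -1), Add(33, Mul(16, -518)))), Rational(1, 2)) = Pow(Add(-191243, Mul(2, Pow(-516, -1), Add(33, -8288))), Rational(1, 2)) = Pow(Add(-191243, Mul(2, Rational(-1, 516), -8255)), Rational(1, 2)) = Pow(Add(-191243, Rational(8255, 258)), Rational(1, 2)) = Pow(Rational(-49332439, 258), Rational(1, 2)) = Mul(Rational(1, 258), I, Pow(12727769262, Rational(1, 2)))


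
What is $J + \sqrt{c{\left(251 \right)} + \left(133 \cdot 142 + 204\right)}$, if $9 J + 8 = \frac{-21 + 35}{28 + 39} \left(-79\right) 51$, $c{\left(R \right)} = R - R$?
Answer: $- \frac{56942}{603} + \sqrt{19090} \approx 43.735$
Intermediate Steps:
$c{\left(R \right)} = 0$
$J = - \frac{56942}{603}$ ($J = - \frac{8}{9} + \frac{\frac{-21 + 35}{28 + 39} \left(-79\right) 51}{9} = - \frac{8}{9} + \frac{\frac{14}{67} \left(-79\right) 51}{9} = - \frac{8}{9} + \frac{\left(- \frac{1106}{67}\right) 51}{9} = - \frac{8}{9} + \frac{1}{9} \left(- \frac{56406}{67}\right) = - \frac{8}{9} - \frac{18802}{201} = - \frac{56942}{603} \approx -94.431$)
$J + \sqrt{c{\left(251 \right)} + \left(133 \cdot 142 + 204\right)} = - \frac{56942}{603} + \sqrt{0 + \left(133 \cdot 142 + 204\right)} = - \frac{56942}{603} + \sqrt{0 + \left(18886 + 204\right)} = - \frac{56942}{603} + \sqrt{0 + 19090} = - \frac{56942}{603} + \sqrt{19090}$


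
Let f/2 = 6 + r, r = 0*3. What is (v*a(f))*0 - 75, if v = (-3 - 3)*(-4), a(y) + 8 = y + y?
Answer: -75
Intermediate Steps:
r = 0
f = 12 (f = 2*(6 + 0) = 2*6 = 12)
a(y) = -8 + 2*y (a(y) = -8 + (y + y) = -8 + 2*y)
v = 24 (v = -6*(-4) = 24)
(v*a(f))*0 - 75 = (24*(-8 + 2*12))*0 - 75 = (24*(-8 + 24))*0 - 75 = (24*16)*0 - 75 = 384*0 - 75 = 0 - 75 = -75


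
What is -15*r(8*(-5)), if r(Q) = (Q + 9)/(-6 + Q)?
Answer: -465/46 ≈ -10.109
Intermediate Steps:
r(Q) = (9 + Q)/(-6 + Q)
-15*r(8*(-5)) = -15*(9 + 8*(-5))/(-6 + 8*(-5)) = -15*(9 - 40)/(-6 - 40) = -15*(-31)/(-46) = -(-15)*(-31)/46 = -15*31/46 = -465/46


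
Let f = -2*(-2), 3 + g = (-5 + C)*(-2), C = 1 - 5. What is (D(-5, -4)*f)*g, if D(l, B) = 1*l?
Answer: -300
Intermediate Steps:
D(l, B) = l
C = -4
g = 15 (g = -3 + (-5 - 4)*(-2) = -3 - 9*(-2) = -3 + 18 = 15)
f = 4
(D(-5, -4)*f)*g = -5*4*15 = -20*15 = -300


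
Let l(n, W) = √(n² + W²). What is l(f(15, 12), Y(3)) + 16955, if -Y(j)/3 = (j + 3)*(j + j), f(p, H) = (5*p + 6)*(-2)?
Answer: 16955 + 54*√13 ≈ 17150.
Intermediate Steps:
f(p, H) = -12 - 10*p (f(p, H) = (6 + 5*p)*(-2) = -12 - 10*p)
Y(j) = -6*j*(3 + j) (Y(j) = -3*(j + 3)*(j + j) = -3*(3 + j)*2*j = -6*j*(3 + j))
l(n, W) = √(W² + n²)
l(f(15, 12), Y(3)) + 16955 = √((-6*3*(3 + 3))² + (-12 - 10*15)²) + 16955 = √((-6*3*6)² + (-12 - 150)²) + 16955 = √((-108)² + (-162)²) + 16955 = √(11664 + 26244) + 16955 = √37908 + 16955 = 54*√13 + 16955 = 16955 + 54*√13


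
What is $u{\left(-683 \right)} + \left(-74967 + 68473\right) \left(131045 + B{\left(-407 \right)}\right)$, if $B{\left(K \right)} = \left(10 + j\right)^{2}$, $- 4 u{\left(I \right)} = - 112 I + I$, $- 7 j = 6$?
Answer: $- \frac{166907333613}{196} \approx -8.5157 \cdot 10^{8}$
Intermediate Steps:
$j = - \frac{6}{7}$ ($j = \left(- \frac{1}{7}\right) 6 = - \frac{6}{7} \approx -0.85714$)
$u{\left(I \right)} = \frac{111 I}{4}$ ($u{\left(I \right)} = - \frac{- 112 I + I}{4} = - \frac{\left(-111\right) I}{4} = \frac{111 I}{4}$)
$B{\left(K \right)} = \frac{4096}{49}$ ($B{\left(K \right)} = \left(10 - \frac{6}{7}\right)^{2} = \left(\frac{64}{7}\right)^{2} = \frac{4096}{49}$)
$u{\left(-683 \right)} + \left(-74967 + 68473\right) \left(131045 + B{\left(-407 \right)}\right) = \frac{111}{4} \left(-683\right) + \left(-74967 + 68473\right) \left(131045 + \frac{4096}{49}\right) = - \frac{75813}{4} - \frac{41725904694}{49} = - \frac{166907333613}{196}$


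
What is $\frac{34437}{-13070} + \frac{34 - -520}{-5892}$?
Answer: $- \frac{26267948}{9626055} \approx -2.7288$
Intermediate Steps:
$\frac{34437}{-13070} + \frac{34 - -520}{-5892} = 34437 \left(- \frac{1}{13070}\right) + \left(34 + 520\right) \left(- \frac{1}{5892}\right) = - \frac{34437}{13070} + 554 \left(- \frac{1}{5892}\right) = - \frac{34437}{13070} - \frac{277}{2946} = - \frac{26267948}{9626055}$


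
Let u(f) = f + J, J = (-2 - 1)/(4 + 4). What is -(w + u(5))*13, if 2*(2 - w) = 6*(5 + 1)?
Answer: 1183/8 ≈ 147.88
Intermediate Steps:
J = -3/8 ≈ -0.37500
u(f) = -3/8 + f (u(f) = f - 3/8 = -3/8 + f)
w = -16 (w = 2 - 3*(5 + 1) = 2 - 3*6 = 2 - ½*36 = 2 - 18 = -16)
-(w + u(5))*13 = -(-16 + (-3/8 + 5))*13 = -(-16 + 37/8)*13 = -(-91)*13/8 = -1*(-1183/8) = 1183/8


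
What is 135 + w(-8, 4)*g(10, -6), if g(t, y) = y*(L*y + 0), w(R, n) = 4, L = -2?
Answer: -153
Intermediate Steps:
g(t, y) = -2*y² (g(t, y) = y*(-2*y + 0) = y*(-2*y) = -2*y²)
135 + w(-8, 4)*g(10, -6) = 135 + 4*(-2*(-6)²) = 135 + 4*(-2*36) = 135 + 4*(-72) = 135 - 288 = -153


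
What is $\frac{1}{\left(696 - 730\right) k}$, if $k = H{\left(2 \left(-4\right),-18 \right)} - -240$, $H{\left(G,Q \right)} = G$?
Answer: $- \frac{1}{7888} \approx -0.00012677$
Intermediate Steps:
$k = 232$ ($k = 2 \left(-4\right) - -240 = -8 + 240 = 232$)
$\frac{1}{\left(696 - 730\right) k} = \frac{1}{\left(696 - 730\right) 232} = \frac{1}{-34} \cdot \frac{1}{232} = \left(- \frac{1}{34}\right) \frac{1}{232} = - \frac{1}{7888}$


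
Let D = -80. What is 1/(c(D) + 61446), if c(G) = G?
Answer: 1/61366 ≈ 1.6296e-5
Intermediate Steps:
1/(c(D) + 61446) = 1/(-80 + 61446) = 1/61366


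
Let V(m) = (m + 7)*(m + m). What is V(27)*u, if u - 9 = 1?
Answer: 18360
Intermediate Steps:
u = 10 (u = 9 + 1 = 10)
V(m) = 2*m*(7 + m) (V(m) = (7 + m)*(2*m) = 2*m*(7 + m))
V(27)*u = (2*27*(7 + 27))*10 = (2*27*34)*10 = 1836*10 = 18360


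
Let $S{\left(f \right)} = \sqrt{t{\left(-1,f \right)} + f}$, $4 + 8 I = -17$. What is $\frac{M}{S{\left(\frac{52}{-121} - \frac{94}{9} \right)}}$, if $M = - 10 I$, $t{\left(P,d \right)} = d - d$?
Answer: $- \frac{3465 i \sqrt{11842}}{47368} \approx - 7.9603 i$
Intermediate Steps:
$t{\left(P,d \right)} = 0$
$I = - \frac{21}{8}$ ($I = - \frac{1}{2} + \frac{1}{8} \left(-17\right) = - \frac{1}{2} - \frac{17}{8} = - \frac{21}{8} \approx -2.625$)
$S{\left(f \right)} = \sqrt{f}$ ($S{\left(f \right)} = \sqrt{0 + f} = \sqrt{f}$)
$M = \frac{105}{4}$ ($M = \left(-10\right) \left(- \frac{21}{8}\right) = \frac{105}{4} \approx 26.25$)
$\frac{M}{S{\left(\frac{52}{-121} - \frac{94}{9} \right)}} = \frac{105}{4 \sqrt{\frac{52}{-121} - \frac{94}{9}}} = \frac{105}{4 \sqrt{52 \left(- \frac{1}{121}\right) - \frac{94}{9}}} = \frac{105}{4 \sqrt{- \frac{52}{121} - \frac{94}{9}}} = \frac{105}{4 \sqrt{- \frac{11842}{1089}}} = \frac{105}{4 \frac{i \sqrt{11842}}{33}} = \frac{105 \left(- \frac{33 i \sqrt{11842}}{11842}\right)}{4} = - \frac{3465 i \sqrt{11842}}{47368}$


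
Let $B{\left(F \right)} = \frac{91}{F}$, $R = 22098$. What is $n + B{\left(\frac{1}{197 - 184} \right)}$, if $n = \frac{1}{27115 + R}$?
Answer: $\frac{58218980}{49213} \approx 1183.0$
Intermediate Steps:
$n = \frac{1}{49213}$ ($n = \frac{1}{27115 + 22098} = \frac{1}{49213} \approx 2.032 \cdot 10^{-5}$)
$n + B{\left(\frac{1}{197 - 184} \right)} = \frac{1}{49213} + \frac{91}{\frac{1}{197 - 184}} = \frac{1}{49213} + \frac{91}{\frac{1}{13}} = \frac{1}{49213} + 91 \frac{1}{\frac{1}{13}} = \frac{1}{49213} + 91 \cdot 13 = \frac{1}{49213} + 1183 = \frac{58218980}{49213}$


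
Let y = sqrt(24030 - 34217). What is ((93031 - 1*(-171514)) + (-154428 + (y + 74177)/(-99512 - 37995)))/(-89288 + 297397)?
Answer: 15141784142/28616444263 - I*sqrt(10187)/28616444263 ≈ 0.52913 - 3.527e-9*I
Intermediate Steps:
y = I*sqrt(10187) (y = sqrt(-10187) = I*sqrt(10187) ≈ 100.93*I)
((93031 - 1*(-171514)) + (-154428 + (y + 74177)/(-99512 - 37995)))/(-89288 + 297397) = ((93031 - 1*(-171514)) + (-154428 + (I*sqrt(10187) + 74177)/(-99512 - 37995)))/(-89288 + 297397) = ((93031 + 171514) + (-154428 + (74177 + I*sqrt(10187))/(-137507)))/208109 = (264545 + (-154428 + (74177 + I*sqrt(10187))*(-1/137507)))*(1/208109) = (264545 + (-154428 + (-74177/137507 - I*sqrt(10187)/137507)))*(1/208109) = (264545 + (-21235005173/137507 - I*sqrt(10187)/137507))*(1/208109) = (15141784142/137507 - I*sqrt(10187)/137507)*(1/208109) = 15141784142/28616444263 - I*sqrt(10187)/28616444263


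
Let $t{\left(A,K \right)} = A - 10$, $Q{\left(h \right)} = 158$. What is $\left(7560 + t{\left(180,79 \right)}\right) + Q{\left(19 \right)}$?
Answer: $7888$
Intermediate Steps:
$t{\left(A,K \right)} = -10 + A$
$\left(7560 + t{\left(180,79 \right)}\right) + Q{\left(19 \right)} = \left(7560 + \left(-10 + 180\right)\right) + 158 = \left(7560 + 170\right) + 158 = 7730 + 158 = 7888$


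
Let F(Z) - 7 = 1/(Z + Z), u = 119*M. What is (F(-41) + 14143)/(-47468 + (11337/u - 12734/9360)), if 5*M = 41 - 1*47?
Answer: -323096859540/1085714871853 ≈ -0.29759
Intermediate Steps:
M = -6/5 (M = (41 - 1*47)/5 = (41 - 47)/5 = (⅕)*(-6) = -6/5 ≈ -1.2000)
u = -714/5 (u = 119*(-6/5) = -714/5 ≈ -142.80)
F(Z) = 7 + 1/(2*Z) (F(Z) = 7 + 1/(Z + Z) = 7 + 1/(2*Z))
(F(-41) + 14143)/(-47468 + (11337/u - 12734/9360)) = ((7 + (½)/(-41)) + 14143)/(-47468 + (11337/(-714/5) - 12734/9360)) = ((7 + (½)*(-1/41)) + 14143)/(-47468 + (11337*(-5/714) - 12734*1/9360)) = ((7 - 1/82) + 14143)/(-47468 + (-18895/238 - 6367/4680)) = (573/82 + 14143)/(-47468 - 44971973/556920) = 1160299/(82*(-26480850533/556920)) = (1160299/82)*(-556920/26480850533) = -323096859540/1085714871853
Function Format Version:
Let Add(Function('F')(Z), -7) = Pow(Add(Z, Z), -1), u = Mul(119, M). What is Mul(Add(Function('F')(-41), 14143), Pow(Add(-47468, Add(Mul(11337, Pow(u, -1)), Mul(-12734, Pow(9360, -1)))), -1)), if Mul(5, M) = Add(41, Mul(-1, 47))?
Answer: Rational(-323096859540, 1085714871853) ≈ -0.29759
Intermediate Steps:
M = Rational(-6, 5) (M = Mul(Rational(1, 5), Add(41, Mul(-1, 47))) = Mul(Rational(1, 5), Add(41, -47)) = Mul(Rational(1, 5), -6) = Rational(-6, 5) ≈ -1.2000)
u = Rational(-714, 5) (u = Mul(119, Rational(-6, 5)) = Rational(-714, 5) ≈ -142.80)
Function('F')(Z) = Add(7, Mul(Rational(1, 2), Pow(Z, -1))) (Function('F')(Z) = Add(7, Pow(Add(Z, Z), -1)) = Add(7, Pow(Mul(2, Z), -1)) = Add(7, Mul(Rational(1, 2), Pow(Z, -1))))
Mul(Add(Function('F')(-41), 14143), Pow(Add(-47468, Add(Mul(11337, Pow(u, -1)), Mul(-12734, Pow(9360, -1)))), -1)) = Mul(Add(Add(7, Mul(Rational(1, 2), Pow(-41, -1))), 14143), Pow(Add(-47468, Add(Mul(11337, Pow(Rational(-714, 5), -1)), Mul(-12734, Pow(9360, -1)))), -1)) = Mul(Add(Add(7, Mul(Rational(1, 2), Rational(-1, 41))), 14143), Pow(Add(-47468, Add(Mul(11337, Rational(-5, 714)), Mul(-12734, Rational(1, 9360)))), -1)) = Mul(Add(Add(7, Rational(-1, 82)), 14143), Pow(Add(-47468, Add(Rational(-18895, 238), Rational(-6367, 4680))), -1)) = Mul(Add(Rational(573, 82), 14143), Pow(Add(-47468, Rational(-44971973, 556920)), -1)) = Mul(Rational(1160299, 82), Pow(Rational(-26480850533, 556920), -1)) = Mul(Rational(1160299, 82), Rational(-556920, 26480850533)) = Rational(-323096859540, 1085714871853)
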